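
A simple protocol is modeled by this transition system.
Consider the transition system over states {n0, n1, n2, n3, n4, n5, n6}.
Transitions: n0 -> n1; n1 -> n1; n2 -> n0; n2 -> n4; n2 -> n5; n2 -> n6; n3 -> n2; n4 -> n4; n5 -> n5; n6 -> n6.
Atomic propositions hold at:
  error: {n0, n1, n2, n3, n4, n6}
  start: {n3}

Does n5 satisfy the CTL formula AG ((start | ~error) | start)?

Sat(~error) = {n5}
Sat(start | ~error) = {n3, n5}
Sat((start | ~error) | start) = {n3, n5}
AG ((start | ~error) | start): greatest fixpoint, start Z0 = {n3, n5}, keep only states in Sat with every successor in Z. Z1 = {n5}; fixed.
Sat(AG ((start | ~error) | start)) = {n5}
n5 ∈ Sat(AG ((start | ~error) | start)) = {n5}, so the formula holds at n5.

Yes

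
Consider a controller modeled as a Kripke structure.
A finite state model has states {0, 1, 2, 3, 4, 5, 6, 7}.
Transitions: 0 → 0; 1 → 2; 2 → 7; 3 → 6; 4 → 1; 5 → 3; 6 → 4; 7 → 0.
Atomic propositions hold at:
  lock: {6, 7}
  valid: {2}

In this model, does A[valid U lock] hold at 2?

Yes

A[valid U lock]: least fixpoint, start Z0 = Sat(lock) = {6, 7}, add states in Sat(valid) with every successor in Z. Z1 = {2, 6, 7}; fixed.
Sat(A[valid U lock]) = {2, 6, 7}
2 ∈ Sat(A[valid U lock]) = {2, 6, 7}, so the formula holds at 2.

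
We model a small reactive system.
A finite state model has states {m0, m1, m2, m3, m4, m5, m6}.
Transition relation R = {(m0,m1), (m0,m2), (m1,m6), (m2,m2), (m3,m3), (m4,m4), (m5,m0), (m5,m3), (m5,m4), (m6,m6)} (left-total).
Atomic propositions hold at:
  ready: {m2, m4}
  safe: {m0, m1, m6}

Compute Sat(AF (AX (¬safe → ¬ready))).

Sat(¬safe) = {m2, m3, m4, m5}
Sat(¬ready) = {m0, m1, m3, m5, m6}
Sat(¬safe → ¬ready) = {m0, m1, m3, m5, m6}
Sat(AX (¬safe → ¬ready)) = {s : every successor in {m0, m1, m3, m5, m6}} = {m1, m3, m6}
AF (AX (¬safe → ¬ready)): least fixpoint, start Z0 = {m1, m3, m6}, add states with every successor in Z. Already a fixed point.
Sat(AF (AX (¬safe → ¬ready))) = {m1, m3, m6}

{m1, m3, m6}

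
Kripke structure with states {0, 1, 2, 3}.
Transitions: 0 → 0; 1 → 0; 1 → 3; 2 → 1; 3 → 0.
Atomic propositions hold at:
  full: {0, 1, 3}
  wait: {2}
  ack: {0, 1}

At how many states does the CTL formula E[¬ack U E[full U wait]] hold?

Sat(¬ack) = {2, 3}
E[full U wait]: least fixpoint, start Z0 = Sat(wait) = {2}, add states in Sat(full) with some successor in Z. Already a fixed point.
Sat(E[full U wait]) = {2}
E[¬ack U E[full U wait]]: least fixpoint, start Z0 = Sat(E[full U wait]) = {2}, add states in Sat(¬ack) with some successor in Z. Already a fixed point.
Sat(E[¬ack U E[full U wait]]) = {2}
|Sat(E[¬ack U E[full U wait]])| = |{2}| = 1.

1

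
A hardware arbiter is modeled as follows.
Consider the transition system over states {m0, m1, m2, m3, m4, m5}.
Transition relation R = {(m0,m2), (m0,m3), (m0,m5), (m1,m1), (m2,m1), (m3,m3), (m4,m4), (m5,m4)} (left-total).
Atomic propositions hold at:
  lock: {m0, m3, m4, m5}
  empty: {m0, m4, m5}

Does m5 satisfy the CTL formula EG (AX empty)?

Sat(AX empty) = {s : every successor in {m0, m4, m5}} = {m4, m5}
EG (AX empty): greatest fixpoint, start Z0 = {m4, m5}, keep only states in Sat with some successor in Z. Already a fixed point.
Sat(EG (AX empty)) = {m4, m5}
m5 ∈ Sat(EG (AX empty)) = {m4, m5}, so the formula holds at m5.

Yes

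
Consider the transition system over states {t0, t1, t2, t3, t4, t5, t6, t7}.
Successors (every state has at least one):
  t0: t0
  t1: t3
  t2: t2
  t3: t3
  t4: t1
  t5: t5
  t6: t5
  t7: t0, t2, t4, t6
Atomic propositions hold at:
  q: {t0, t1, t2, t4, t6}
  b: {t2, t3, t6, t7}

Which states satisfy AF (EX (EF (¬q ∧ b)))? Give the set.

{t1, t3, t4, t7}

Sat(¬q) = {t3, t5, t7}
Sat(¬q ∧ b) = {t3, t7}
EF (¬q ∧ b): least fixpoint, start Z0 = {t3, t7}, add states with some successor in Z. Z1 = {t1, t3, t7}; Z2 = {t1, t3, t4, t7}; fixed.
Sat(EF (¬q ∧ b)) = {t1, t3, t4, t7}
Sat(EX (EF (¬q ∧ b))) = {s : some successor in {t1, t3, t4, t7}} = {t1, t3, t4, t7}
AF (EX (EF (¬q ∧ b))): least fixpoint, start Z0 = {t1, t3, t4, t7}, add states with every successor in Z. Already a fixed point.
Sat(AF (EX (EF (¬q ∧ b)))) = {t1, t3, t4, t7}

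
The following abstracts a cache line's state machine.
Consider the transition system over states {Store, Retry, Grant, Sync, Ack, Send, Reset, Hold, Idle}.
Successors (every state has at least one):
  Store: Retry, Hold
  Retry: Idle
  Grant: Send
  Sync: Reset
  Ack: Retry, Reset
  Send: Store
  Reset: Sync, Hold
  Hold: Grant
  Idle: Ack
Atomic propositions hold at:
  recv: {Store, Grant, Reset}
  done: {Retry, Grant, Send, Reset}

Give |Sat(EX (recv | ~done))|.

8

Sat(~done) = {Store, Sync, Ack, Hold, Idle}
Sat(recv | ~done) = {Store, Grant, Sync, Ack, Reset, Hold, Idle}
Sat(EX (recv | ~done)) = {s : some successor in {Store, Grant, Sync, Ack, Reset, Hold, Idle}} = {Store, Retry, Sync, Ack, Send, Reset, Hold, Idle}
|Sat(EX (recv | ~done))| = |{Store, Retry, Sync, Ack, Send, Reset, Hold, Idle}| = 8.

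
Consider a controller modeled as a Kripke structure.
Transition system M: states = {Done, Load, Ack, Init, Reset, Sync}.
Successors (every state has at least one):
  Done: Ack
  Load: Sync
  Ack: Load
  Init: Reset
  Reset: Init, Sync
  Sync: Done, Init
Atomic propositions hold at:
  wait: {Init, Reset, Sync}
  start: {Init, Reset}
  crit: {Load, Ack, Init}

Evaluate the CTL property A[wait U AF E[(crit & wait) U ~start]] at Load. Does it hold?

Sat(crit & wait) = {Init}
Sat(~start) = {Done, Load, Ack, Sync}
E[(crit & wait) U ~start]: least fixpoint, start Z0 = Sat(~start) = {Done, Load, Ack, Sync}, add states in Sat(crit & wait) with some successor in Z. Already a fixed point.
Sat(E[(crit & wait) U ~start]) = {Done, Load, Ack, Sync}
AF E[(crit & wait) U ~start]: least fixpoint, start Z0 = {Done, Load, Ack, Sync}, add states with every successor in Z. Already a fixed point.
Sat(AF E[(crit & wait) U ~start]) = {Done, Load, Ack, Sync}
A[wait U AF E[(crit & wait) U ~start]]: least fixpoint, start Z0 = Sat(AF E[(crit & wait) U ~start]) = {Done, Load, Ack, Sync}, add states in Sat(wait) with every successor in Z. Already a fixed point.
Sat(A[wait U AF E[(crit & wait) U ~start]]) = {Done, Load, Ack, Sync}
Load ∈ Sat(A[wait U AF E[(crit & wait) U ~start]]) = {Done, Load, Ack, Sync}, so the formula holds at Load.

Yes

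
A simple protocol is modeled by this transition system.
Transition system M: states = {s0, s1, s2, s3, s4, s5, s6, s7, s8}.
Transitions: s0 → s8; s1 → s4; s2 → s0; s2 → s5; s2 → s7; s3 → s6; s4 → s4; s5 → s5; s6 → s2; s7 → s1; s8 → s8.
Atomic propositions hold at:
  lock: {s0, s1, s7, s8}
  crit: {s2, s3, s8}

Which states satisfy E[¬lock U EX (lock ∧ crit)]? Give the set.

Sat(¬lock) = {s2, s3, s4, s5, s6}
Sat(lock ∧ crit) = {s8}
Sat(EX (lock ∧ crit)) = {s : some successor in {s8}} = {s0, s8}
E[¬lock U EX (lock ∧ crit)]: least fixpoint, start Z0 = Sat(EX (lock ∧ crit)) = {s0, s8}, add states in Sat(¬lock) with some successor in Z. Z1 = {s0, s2, s8}; Z2 = {s0, s2, s6, s8}; Z3 = {s0, s2, s3, s6, s8}; fixed.
Sat(E[¬lock U EX (lock ∧ crit)]) = {s0, s2, s3, s6, s8}

{s0, s2, s3, s6, s8}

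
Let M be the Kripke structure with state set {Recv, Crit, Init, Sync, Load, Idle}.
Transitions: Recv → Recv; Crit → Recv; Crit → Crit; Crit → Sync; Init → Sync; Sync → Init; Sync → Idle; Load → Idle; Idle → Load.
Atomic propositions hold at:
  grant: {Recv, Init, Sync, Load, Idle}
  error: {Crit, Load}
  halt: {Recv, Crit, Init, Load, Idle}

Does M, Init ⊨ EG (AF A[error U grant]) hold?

A[error U grant]: least fixpoint, start Z0 = Sat(grant) = {Recv, Init, Sync, Load, Idle}, add states in Sat(error) with every successor in Z. Already a fixed point.
Sat(A[error U grant]) = {Recv, Init, Sync, Load, Idle}
AF A[error U grant]: least fixpoint, start Z0 = {Recv, Init, Sync, Load, Idle}, add states with every successor in Z. Already a fixed point.
Sat(AF A[error U grant]) = {Recv, Init, Sync, Load, Idle}
EG (AF A[error U grant]): greatest fixpoint, start Z0 = {Recv, Init, Sync, Load, Idle}, keep only states in Sat with some successor in Z. Already a fixed point.
Sat(EG (AF A[error U grant])) = {Recv, Init, Sync, Load, Idle}
Init ∈ Sat(EG (AF A[error U grant])) = {Recv, Init, Sync, Load, Idle}, so the formula holds at Init.

Yes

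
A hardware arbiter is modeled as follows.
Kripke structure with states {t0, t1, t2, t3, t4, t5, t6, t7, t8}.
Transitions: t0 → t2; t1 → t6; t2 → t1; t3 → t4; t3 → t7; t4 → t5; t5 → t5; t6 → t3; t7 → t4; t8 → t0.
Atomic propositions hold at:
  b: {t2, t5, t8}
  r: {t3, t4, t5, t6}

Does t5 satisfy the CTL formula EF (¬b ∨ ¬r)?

No

Sat(¬b) = {t0, t1, t3, t4, t6, t7}
Sat(¬r) = {t0, t1, t2, t7, t8}
Sat(¬b ∨ ¬r) = {t0, t1, t2, t3, t4, t6, t7, t8}
EF (¬b ∨ ¬r): least fixpoint, start Z0 = {t0, t1, t2, t3, t4, t6, t7, t8}, add states with some successor in Z. Already a fixed point.
Sat(EF (¬b ∨ ¬r)) = {t0, t1, t2, t3, t4, t6, t7, t8}
t5 ∉ Sat(EF (¬b ∨ ¬r)) = {t0, t1, t2, t3, t4, t6, t7, t8}, so the formula does not hold at t5.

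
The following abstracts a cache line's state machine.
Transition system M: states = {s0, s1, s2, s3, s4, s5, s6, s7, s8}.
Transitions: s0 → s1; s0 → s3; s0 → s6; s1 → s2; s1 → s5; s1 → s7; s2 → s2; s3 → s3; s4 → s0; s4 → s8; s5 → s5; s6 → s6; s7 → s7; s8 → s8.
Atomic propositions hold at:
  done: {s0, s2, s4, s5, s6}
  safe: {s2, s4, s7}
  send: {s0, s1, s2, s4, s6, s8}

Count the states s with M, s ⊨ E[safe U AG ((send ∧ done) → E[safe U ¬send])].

5

Sat(send ∧ done) = {s0, s2, s4, s6}
Sat(¬send) = {s3, s5, s7}
E[safe U ¬send]: least fixpoint, start Z0 = Sat(¬send) = {s3, s5, s7}, add states in Sat(safe) with some successor in Z. Already a fixed point.
Sat(E[safe U ¬send]) = {s3, s5, s7}
Sat((send ∧ done) → E[safe U ¬send]) = {s1, s3, s5, s7, s8}
AG ((send ∧ done) → E[safe U ¬send]): greatest fixpoint, start Z0 = {s1, s3, s5, s7, s8}, keep only states in Sat with every successor in Z. Z1 = {s3, s5, s7, s8}; fixed.
Sat(AG ((send ∧ done) → E[safe U ¬send])) = {s3, s5, s7, s8}
E[safe U AG ((send ∧ done) → E[safe U ¬send])]: least fixpoint, start Z0 = Sat(AG ((send ∧ done) → E[safe U ¬send])) = {s3, s5, s7, s8}, add states in Sat(safe) with some successor in Z. Z1 = {s3, s4, s5, s7, s8}; fixed.
Sat(E[safe U AG ((send ∧ done) → E[safe U ¬send])]) = {s3, s4, s5, s7, s8}
|Sat(E[safe U AG ((send ∧ done) → E[safe U ¬send])])| = |{s3, s4, s5, s7, s8}| = 5.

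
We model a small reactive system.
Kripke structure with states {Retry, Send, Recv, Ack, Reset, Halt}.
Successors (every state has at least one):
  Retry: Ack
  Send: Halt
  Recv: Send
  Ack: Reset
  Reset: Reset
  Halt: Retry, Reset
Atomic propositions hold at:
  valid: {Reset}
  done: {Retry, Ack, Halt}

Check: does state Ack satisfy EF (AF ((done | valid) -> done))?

Yes

Sat(done | valid) = {Retry, Ack, Reset, Halt}
Sat((done | valid) -> done) = {Retry, Send, Recv, Ack, Halt}
AF ((done | valid) -> done): least fixpoint, start Z0 = {Retry, Send, Recv, Ack, Halt}, add states with every successor in Z. Already a fixed point.
Sat(AF ((done | valid) -> done)) = {Retry, Send, Recv, Ack, Halt}
EF (AF ((done | valid) -> done)): least fixpoint, start Z0 = {Retry, Send, Recv, Ack, Halt}, add states with some successor in Z. Already a fixed point.
Sat(EF (AF ((done | valid) -> done))) = {Retry, Send, Recv, Ack, Halt}
Ack ∈ Sat(EF (AF ((done | valid) -> done))) = {Retry, Send, Recv, Ack, Halt}, so the formula holds at Ack.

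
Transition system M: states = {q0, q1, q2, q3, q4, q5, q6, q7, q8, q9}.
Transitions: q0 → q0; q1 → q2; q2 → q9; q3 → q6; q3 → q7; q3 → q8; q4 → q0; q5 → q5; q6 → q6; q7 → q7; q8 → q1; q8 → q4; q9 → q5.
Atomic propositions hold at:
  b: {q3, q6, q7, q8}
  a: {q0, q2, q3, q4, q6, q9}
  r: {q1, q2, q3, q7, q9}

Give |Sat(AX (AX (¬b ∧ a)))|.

4

Sat(¬b) = {q0, q1, q2, q4, q5, q9}
Sat(¬b ∧ a) = {q0, q2, q4, q9}
Sat(AX (¬b ∧ a)) = {s : every successor in {q0, q2, q4, q9}} = {q0, q1, q2, q4}
Sat(AX (AX (¬b ∧ a))) = {s : every successor in {q0, q1, q2, q4}} = {q0, q1, q4, q8}
|Sat(AX (AX (¬b ∧ a)))| = |{q0, q1, q4, q8}| = 4.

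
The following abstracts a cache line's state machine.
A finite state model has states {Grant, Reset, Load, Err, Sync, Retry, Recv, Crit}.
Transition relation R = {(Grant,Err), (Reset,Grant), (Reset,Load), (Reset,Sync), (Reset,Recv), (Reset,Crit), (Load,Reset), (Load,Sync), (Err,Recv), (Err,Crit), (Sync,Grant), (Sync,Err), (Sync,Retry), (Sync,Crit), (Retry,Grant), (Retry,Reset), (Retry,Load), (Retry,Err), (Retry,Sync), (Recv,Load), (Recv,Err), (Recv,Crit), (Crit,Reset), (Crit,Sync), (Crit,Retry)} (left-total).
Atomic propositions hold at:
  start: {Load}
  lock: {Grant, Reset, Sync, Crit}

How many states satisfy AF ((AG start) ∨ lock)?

5

AG start: greatest fixpoint, start Z0 = {Load}, keep only states in Sat with every successor in Z. Z1 = ∅; fixed.
Sat(AG start) = ∅
Sat((AG start) ∨ lock) = {Grant, Reset, Sync, Crit}
AF ((AG start) ∨ lock): least fixpoint, start Z0 = {Grant, Reset, Sync, Crit}, add states with every successor in Z. Z1 = {Grant, Reset, Load, Sync, Crit}; fixed.
Sat(AF ((AG start) ∨ lock)) = {Grant, Reset, Load, Sync, Crit}
|Sat(AF ((AG start) ∨ lock))| = |{Grant, Reset, Load, Sync, Crit}| = 5.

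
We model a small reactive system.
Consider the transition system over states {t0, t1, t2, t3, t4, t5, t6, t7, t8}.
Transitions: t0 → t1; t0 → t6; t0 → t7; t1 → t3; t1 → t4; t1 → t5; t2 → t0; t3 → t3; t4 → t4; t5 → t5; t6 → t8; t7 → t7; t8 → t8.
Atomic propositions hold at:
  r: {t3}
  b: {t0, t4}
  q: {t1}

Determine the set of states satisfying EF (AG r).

{t0, t1, t2, t3}

AG r: greatest fixpoint, start Z0 = {t3}, keep only states in Sat with every successor in Z. Already a fixed point.
Sat(AG r) = {t3}
EF (AG r): least fixpoint, start Z0 = {t3}, add states with some successor in Z. Z1 = {t1, t3}; Z2 = {t0, t1, t3}; Z3 = {t0, t1, t2, t3}; fixed.
Sat(EF (AG r)) = {t0, t1, t2, t3}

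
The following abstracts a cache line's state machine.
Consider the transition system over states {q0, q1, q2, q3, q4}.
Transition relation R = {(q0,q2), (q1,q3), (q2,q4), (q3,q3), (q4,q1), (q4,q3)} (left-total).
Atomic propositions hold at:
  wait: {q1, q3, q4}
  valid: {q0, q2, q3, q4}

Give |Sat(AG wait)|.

AG wait: greatest fixpoint, start Z0 = {q1, q3, q4}, keep only states in Sat with every successor in Z. Already a fixed point.
Sat(AG wait) = {q1, q3, q4}
|Sat(AG wait)| = |{q1, q3, q4}| = 3.

3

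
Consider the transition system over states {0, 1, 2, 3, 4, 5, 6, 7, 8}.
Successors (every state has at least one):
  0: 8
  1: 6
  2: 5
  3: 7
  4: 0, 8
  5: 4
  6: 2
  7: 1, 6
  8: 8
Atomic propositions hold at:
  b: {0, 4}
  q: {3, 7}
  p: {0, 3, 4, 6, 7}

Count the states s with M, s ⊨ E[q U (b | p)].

Sat(b | p) = {0, 3, 4, 6, 7}
E[q U (b | p)]: least fixpoint, start Z0 = Sat((b | p)) = {0, 3, 4, 6, 7}, add states in Sat(q) with some successor in Z. Already a fixed point.
Sat(E[q U (b | p)]) = {0, 3, 4, 6, 7}
|Sat(E[q U (b | p)])| = |{0, 3, 4, 6, 7}| = 5.

5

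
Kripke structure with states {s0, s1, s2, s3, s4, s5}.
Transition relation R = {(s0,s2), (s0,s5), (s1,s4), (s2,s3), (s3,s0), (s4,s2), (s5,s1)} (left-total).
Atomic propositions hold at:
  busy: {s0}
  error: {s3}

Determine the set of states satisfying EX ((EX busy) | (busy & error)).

Sat(EX busy) = {s : some successor in {s0}} = {s3}
Sat(busy & error) = ∅
Sat((EX busy) | (busy & error)) = {s3}
Sat(EX ((EX busy) | (busy & error))) = {s : some successor in {s3}} = {s2}

{s2}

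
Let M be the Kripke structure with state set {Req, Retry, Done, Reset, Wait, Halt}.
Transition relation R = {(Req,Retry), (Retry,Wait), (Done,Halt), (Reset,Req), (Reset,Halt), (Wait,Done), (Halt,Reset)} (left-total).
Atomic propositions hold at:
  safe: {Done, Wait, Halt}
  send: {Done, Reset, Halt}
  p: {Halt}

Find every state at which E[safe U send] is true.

E[safe U send]: least fixpoint, start Z0 = Sat(send) = {Done, Reset, Halt}, add states in Sat(safe) with some successor in Z. Z1 = {Done, Reset, Wait, Halt}; fixed.
Sat(E[safe U send]) = {Done, Reset, Wait, Halt}

{Done, Reset, Wait, Halt}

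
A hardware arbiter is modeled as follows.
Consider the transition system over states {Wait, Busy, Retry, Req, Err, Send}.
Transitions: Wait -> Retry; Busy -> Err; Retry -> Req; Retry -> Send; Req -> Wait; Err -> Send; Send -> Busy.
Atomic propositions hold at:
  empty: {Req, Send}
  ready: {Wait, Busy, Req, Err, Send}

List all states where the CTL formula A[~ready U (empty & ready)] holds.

{Retry, Req, Send}

Sat(~ready) = {Retry}
Sat(empty & ready) = {Req, Send}
A[~ready U (empty & ready)]: least fixpoint, start Z0 = Sat((empty & ready)) = {Req, Send}, add states in Sat(~ready) with every successor in Z. Z1 = {Retry, Req, Send}; fixed.
Sat(A[~ready U (empty & ready)]) = {Retry, Req, Send}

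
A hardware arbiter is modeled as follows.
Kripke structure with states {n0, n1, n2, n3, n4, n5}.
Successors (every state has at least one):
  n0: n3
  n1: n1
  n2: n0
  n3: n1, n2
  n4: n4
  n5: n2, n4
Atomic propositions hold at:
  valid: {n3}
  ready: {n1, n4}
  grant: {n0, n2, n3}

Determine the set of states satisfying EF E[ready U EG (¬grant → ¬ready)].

Sat(¬grant) = {n1, n4, n5}
Sat(¬ready) = {n0, n2, n3, n5}
Sat(¬grant → ¬ready) = {n0, n2, n3, n5}
EG (¬grant → ¬ready): greatest fixpoint, start Z0 = {n0, n2, n3, n5}, keep only states in Sat with some successor in Z. Already a fixed point.
Sat(EG (¬grant → ¬ready)) = {n0, n2, n3, n5}
E[ready U EG (¬grant → ¬ready)]: least fixpoint, start Z0 = Sat(EG (¬grant → ¬ready)) = {n0, n2, n3, n5}, add states in Sat(ready) with some successor in Z. Already a fixed point.
Sat(E[ready U EG (¬grant → ¬ready)]) = {n0, n2, n3, n5}
EF E[ready U EG (¬grant → ¬ready)]: least fixpoint, start Z0 = {n0, n2, n3, n5}, add states with some successor in Z. Already a fixed point.
Sat(EF E[ready U EG (¬grant → ¬ready)]) = {n0, n2, n3, n5}

{n0, n2, n3, n5}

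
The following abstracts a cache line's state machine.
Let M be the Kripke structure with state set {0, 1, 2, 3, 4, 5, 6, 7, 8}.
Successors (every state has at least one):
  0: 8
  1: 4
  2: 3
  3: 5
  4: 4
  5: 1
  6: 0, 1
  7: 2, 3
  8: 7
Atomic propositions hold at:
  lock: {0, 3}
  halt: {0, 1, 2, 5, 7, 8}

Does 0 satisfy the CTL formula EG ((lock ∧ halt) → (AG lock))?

Sat(lock ∧ halt) = {0}
AG lock: greatest fixpoint, start Z0 = {0, 3}, keep only states in Sat with every successor in Z. Z1 = ∅; fixed.
Sat(AG lock) = ∅
Sat((lock ∧ halt) → (AG lock)) = {1, 2, 3, 4, 5, 6, 7, 8}
EG ((lock ∧ halt) → (AG lock)): greatest fixpoint, start Z0 = {1, 2, 3, 4, 5, 6, 7, 8}, keep only states in Sat with some successor in Z. Already a fixed point.
Sat(EG ((lock ∧ halt) → (AG lock))) = {1, 2, 3, 4, 5, 6, 7, 8}
0 ∉ Sat(EG ((lock ∧ halt) → (AG lock))) = {1, 2, 3, 4, 5, 6, 7, 8}, so the formula does not hold at 0.

No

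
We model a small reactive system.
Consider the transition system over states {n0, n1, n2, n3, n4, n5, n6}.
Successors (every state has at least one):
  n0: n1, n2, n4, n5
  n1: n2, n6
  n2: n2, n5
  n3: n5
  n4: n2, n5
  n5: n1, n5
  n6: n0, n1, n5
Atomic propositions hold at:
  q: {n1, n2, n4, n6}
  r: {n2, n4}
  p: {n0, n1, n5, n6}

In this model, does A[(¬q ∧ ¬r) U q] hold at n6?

Sat(¬q) = {n0, n3, n5}
Sat(¬r) = {n0, n1, n3, n5, n6}
Sat(¬q ∧ ¬r) = {n0, n3, n5}
A[(¬q ∧ ¬r) U q]: least fixpoint, start Z0 = Sat(q) = {n1, n2, n4, n6}, add states in Sat(¬q ∧ ¬r) with every successor in Z. Already a fixed point.
Sat(A[(¬q ∧ ¬r) U q]) = {n1, n2, n4, n6}
n6 ∈ Sat(A[(¬q ∧ ¬r) U q]) = {n1, n2, n4, n6}, so the formula holds at n6.

Yes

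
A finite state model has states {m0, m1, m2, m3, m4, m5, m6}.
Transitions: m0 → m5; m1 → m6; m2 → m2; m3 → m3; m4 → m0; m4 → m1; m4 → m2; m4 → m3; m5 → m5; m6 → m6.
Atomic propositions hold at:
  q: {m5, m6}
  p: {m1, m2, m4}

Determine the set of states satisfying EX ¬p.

Sat(¬p) = {m0, m3, m5, m6}
Sat(EX ¬p) = {s : some successor in {m0, m3, m5, m6}} = {m0, m1, m3, m4, m5, m6}

{m0, m1, m3, m4, m5, m6}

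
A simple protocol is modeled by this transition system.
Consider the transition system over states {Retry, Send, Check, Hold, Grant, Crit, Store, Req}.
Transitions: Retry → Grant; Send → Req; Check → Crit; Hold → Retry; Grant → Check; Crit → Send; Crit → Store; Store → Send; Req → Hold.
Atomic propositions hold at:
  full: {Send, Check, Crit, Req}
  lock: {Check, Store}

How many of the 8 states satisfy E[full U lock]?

3

E[full U lock]: least fixpoint, start Z0 = Sat(lock) = {Check, Store}, add states in Sat(full) with some successor in Z. Z1 = {Check, Crit, Store}; fixed.
Sat(E[full U lock]) = {Check, Crit, Store}
|Sat(E[full U lock])| = |{Check, Crit, Store}| = 3.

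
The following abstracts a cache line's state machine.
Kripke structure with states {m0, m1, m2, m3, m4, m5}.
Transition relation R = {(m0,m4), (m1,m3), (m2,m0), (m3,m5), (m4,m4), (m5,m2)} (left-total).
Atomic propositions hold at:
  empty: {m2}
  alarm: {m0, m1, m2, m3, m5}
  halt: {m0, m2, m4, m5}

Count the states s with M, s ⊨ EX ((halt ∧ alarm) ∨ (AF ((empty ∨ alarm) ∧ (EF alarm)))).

Sat(halt ∧ alarm) = {m0, m2, m5}
Sat(empty ∨ alarm) = {m0, m1, m2, m3, m5}
EF alarm: least fixpoint, start Z0 = {m0, m1, m2, m3, m5}, add states with some successor in Z. Already a fixed point.
Sat(EF alarm) = {m0, m1, m2, m3, m5}
Sat((empty ∨ alarm) ∧ (EF alarm)) = {m0, m1, m2, m3, m5}
AF ((empty ∨ alarm) ∧ (EF alarm)): least fixpoint, start Z0 = {m0, m1, m2, m3, m5}, add states with every successor in Z. Already a fixed point.
Sat(AF ((empty ∨ alarm) ∧ (EF alarm))) = {m0, m1, m2, m3, m5}
Sat((halt ∧ alarm) ∨ (AF ((empty ∨ alarm) ∧ (EF alarm)))) = {m0, m1, m2, m3, m5}
Sat(EX ((halt ∧ alarm) ∨ (AF ((empty ∨ alarm) ∧ (EF alarm))))) = {s : some successor in {m0, m1, m2, m3, m5}} = {m1, m2, m3, m5}
|Sat(EX ((halt ∧ alarm) ∨ (AF ((empty ∨ alarm) ∧ (EF alarm)))))| = |{m1, m2, m3, m5}| = 4.

4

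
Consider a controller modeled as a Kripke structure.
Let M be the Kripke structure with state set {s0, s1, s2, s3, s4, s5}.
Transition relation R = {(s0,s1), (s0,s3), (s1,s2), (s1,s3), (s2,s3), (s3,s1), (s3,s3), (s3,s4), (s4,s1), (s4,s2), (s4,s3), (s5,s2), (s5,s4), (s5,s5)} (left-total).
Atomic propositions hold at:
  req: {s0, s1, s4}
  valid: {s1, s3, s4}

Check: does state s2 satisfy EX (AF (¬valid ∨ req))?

Sat(¬valid) = {s0, s2, s5}
Sat(¬valid ∨ req) = {s0, s1, s2, s4, s5}
AF (¬valid ∨ req): least fixpoint, start Z0 = {s0, s1, s2, s4, s5}, add states with every successor in Z. Already a fixed point.
Sat(AF (¬valid ∨ req)) = {s0, s1, s2, s4, s5}
Sat(EX (AF (¬valid ∨ req))) = {s : some successor in {s0, s1, s2, s4, s5}} = {s0, s1, s3, s4, s5}
s2 ∉ Sat(EX (AF (¬valid ∨ req))) = {s0, s1, s3, s4, s5}, so the formula does not hold at s2.

No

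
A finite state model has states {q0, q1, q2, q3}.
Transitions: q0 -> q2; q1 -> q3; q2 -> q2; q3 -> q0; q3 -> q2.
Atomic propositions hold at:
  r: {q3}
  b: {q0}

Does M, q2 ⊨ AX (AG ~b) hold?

Sat(~b) = {q1, q2, q3}
AG ~b: greatest fixpoint, start Z0 = {q1, q2, q3}, keep only states in Sat with every successor in Z. Z1 = {q1, q2}; Z2 = {q2}; fixed.
Sat(AG ~b) = {q2}
Sat(AX (AG ~b)) = {s : every successor in {q2}} = {q0, q2}
q2 ∈ Sat(AX (AG ~b)) = {q0, q2}, so the formula holds at q2.

Yes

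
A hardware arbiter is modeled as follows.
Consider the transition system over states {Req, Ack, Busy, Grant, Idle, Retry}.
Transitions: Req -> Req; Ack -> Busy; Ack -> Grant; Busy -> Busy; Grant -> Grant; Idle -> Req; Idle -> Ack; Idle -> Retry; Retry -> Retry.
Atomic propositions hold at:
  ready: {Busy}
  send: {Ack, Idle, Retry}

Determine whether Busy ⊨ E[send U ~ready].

Sat(~ready) = {Req, Ack, Grant, Idle, Retry}
E[send U ~ready]: least fixpoint, start Z0 = Sat(~ready) = {Req, Ack, Grant, Idle, Retry}, add states in Sat(send) with some successor in Z. Already a fixed point.
Sat(E[send U ~ready]) = {Req, Ack, Grant, Idle, Retry}
Busy ∉ Sat(E[send U ~ready]) = {Req, Ack, Grant, Idle, Retry}, so the formula does not hold at Busy.

No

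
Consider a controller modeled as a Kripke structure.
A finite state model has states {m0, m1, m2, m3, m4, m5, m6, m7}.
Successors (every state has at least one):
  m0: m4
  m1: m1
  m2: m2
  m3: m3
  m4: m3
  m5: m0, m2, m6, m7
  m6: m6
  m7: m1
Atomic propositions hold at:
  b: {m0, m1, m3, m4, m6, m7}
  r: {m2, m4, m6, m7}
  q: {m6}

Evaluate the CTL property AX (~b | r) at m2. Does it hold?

Yes

Sat(~b) = {m2, m5}
Sat(~b | r) = {m2, m4, m5, m6, m7}
Sat(AX (~b | r)) = {s : every successor in {m2, m4, m5, m6, m7}} = {m0, m2, m6}
m2 ∈ Sat(AX (~b | r)) = {m0, m2, m6}, so the formula holds at m2.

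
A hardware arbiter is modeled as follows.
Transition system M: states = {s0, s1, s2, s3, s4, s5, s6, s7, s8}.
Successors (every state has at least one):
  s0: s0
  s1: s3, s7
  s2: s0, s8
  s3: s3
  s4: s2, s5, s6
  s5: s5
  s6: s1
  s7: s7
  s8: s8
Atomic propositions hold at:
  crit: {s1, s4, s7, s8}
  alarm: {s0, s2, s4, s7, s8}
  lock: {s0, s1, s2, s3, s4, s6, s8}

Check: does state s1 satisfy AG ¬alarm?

Sat(¬alarm) = {s1, s3, s5, s6}
AG ¬alarm: greatest fixpoint, start Z0 = {s1, s3, s5, s6}, keep only states in Sat with every successor in Z. Z1 = {s3, s5, s6}; Z2 = {s3, s5}; fixed.
Sat(AG ¬alarm) = {s3, s5}
s1 ∉ Sat(AG ¬alarm) = {s3, s5}, so the formula does not hold at s1.

No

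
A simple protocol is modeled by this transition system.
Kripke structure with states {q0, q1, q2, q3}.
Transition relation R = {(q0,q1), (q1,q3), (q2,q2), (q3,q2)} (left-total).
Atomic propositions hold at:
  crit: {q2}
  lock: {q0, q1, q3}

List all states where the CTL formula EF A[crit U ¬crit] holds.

Sat(¬crit) = {q0, q1, q3}
A[crit U ¬crit]: least fixpoint, start Z0 = Sat(¬crit) = {q0, q1, q3}, add states in Sat(crit) with every successor in Z. Already a fixed point.
Sat(A[crit U ¬crit]) = {q0, q1, q3}
EF A[crit U ¬crit]: least fixpoint, start Z0 = {q0, q1, q3}, add states with some successor in Z. Already a fixed point.
Sat(EF A[crit U ¬crit]) = {q0, q1, q3}

{q0, q1, q3}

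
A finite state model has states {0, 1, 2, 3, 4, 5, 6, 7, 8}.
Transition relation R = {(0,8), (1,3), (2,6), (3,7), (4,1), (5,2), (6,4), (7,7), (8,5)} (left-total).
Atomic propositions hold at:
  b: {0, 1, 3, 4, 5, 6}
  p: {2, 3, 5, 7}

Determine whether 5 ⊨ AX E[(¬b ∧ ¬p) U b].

No

Sat(¬b) = {2, 7, 8}
Sat(¬p) = {0, 1, 4, 6, 8}
Sat(¬b ∧ ¬p) = {8}
E[(¬b ∧ ¬p) U b]: least fixpoint, start Z0 = Sat(b) = {0, 1, 3, 4, 5, 6}, add states in Sat(¬b ∧ ¬p) with some successor in Z. Z1 = {0, 1, 3, 4, 5, 6, 8}; fixed.
Sat(E[(¬b ∧ ¬p) U b]) = {0, 1, 3, 4, 5, 6, 8}
Sat(AX E[(¬b ∧ ¬p) U b]) = {s : every successor in {0, 1, 3, 4, 5, 6, 8}} = {0, 1, 2, 4, 6, 8}
5 ∉ Sat(AX E[(¬b ∧ ¬p) U b]) = {0, 1, 2, 4, 6, 8}, so the formula does not hold at 5.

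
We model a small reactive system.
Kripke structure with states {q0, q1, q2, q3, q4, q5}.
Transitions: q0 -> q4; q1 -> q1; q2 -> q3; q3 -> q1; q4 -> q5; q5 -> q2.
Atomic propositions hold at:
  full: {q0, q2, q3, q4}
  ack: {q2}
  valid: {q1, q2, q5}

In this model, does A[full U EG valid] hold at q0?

EG valid: greatest fixpoint, start Z0 = {q1, q2, q5}, keep only states in Sat with some successor in Z. Z1 = {q1, q5}; Z2 = {q1}; fixed.
Sat(EG valid) = {q1}
A[full U EG valid]: least fixpoint, start Z0 = Sat(EG valid) = {q1}, add states in Sat(full) with every successor in Z. Z1 = {q1, q3}; Z2 = {q1, q2, q3}; fixed.
Sat(A[full U EG valid]) = {q1, q2, q3}
q0 ∉ Sat(A[full U EG valid]) = {q1, q2, q3}, so the formula does not hold at q0.

No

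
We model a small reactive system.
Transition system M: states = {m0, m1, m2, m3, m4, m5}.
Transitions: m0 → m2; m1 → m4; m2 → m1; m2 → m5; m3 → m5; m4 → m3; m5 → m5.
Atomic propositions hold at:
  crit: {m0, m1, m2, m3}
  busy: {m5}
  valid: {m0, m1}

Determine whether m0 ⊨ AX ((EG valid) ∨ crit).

Yes

EG valid: greatest fixpoint, start Z0 = {m0, m1}, keep only states in Sat with some successor in Z. Z1 = ∅; fixed.
Sat(EG valid) = ∅
Sat((EG valid) ∨ crit) = {m0, m1, m2, m3}
Sat(AX ((EG valid) ∨ crit)) = {s : every successor in {m0, m1, m2, m3}} = {m0, m4}
m0 ∈ Sat(AX ((EG valid) ∨ crit)) = {m0, m4}, so the formula holds at m0.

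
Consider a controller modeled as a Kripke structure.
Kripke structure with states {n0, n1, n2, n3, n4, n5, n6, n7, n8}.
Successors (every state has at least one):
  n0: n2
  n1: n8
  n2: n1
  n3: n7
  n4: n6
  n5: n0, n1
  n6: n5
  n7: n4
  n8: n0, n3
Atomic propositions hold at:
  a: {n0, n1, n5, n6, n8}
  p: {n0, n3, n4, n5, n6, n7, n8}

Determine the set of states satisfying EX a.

{n1, n2, n4, n5, n6, n8}

Sat(EX a) = {s : some successor in {n0, n1, n5, n6, n8}} = {n1, n2, n4, n5, n6, n8}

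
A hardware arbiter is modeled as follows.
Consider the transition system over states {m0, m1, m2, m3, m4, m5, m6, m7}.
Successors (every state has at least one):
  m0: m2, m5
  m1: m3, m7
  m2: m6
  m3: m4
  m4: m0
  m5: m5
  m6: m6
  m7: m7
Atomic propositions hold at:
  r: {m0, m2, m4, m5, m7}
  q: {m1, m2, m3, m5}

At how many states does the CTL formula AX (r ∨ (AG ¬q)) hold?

7

Sat(¬q) = {m0, m4, m6, m7}
AG ¬q: greatest fixpoint, start Z0 = {m0, m4, m6, m7}, keep only states in Sat with every successor in Z. Z1 = {m4, m6, m7}; Z2 = {m6, m7}; fixed.
Sat(AG ¬q) = {m6, m7}
Sat(r ∨ (AG ¬q)) = {m0, m2, m4, m5, m6, m7}
Sat(AX (r ∨ (AG ¬q))) = {s : every successor in {m0, m2, m4, m5, m6, m7}} = {m0, m2, m3, m4, m5, m6, m7}
|Sat(AX (r ∨ (AG ¬q)))| = |{m0, m2, m3, m4, m5, m6, m7}| = 7.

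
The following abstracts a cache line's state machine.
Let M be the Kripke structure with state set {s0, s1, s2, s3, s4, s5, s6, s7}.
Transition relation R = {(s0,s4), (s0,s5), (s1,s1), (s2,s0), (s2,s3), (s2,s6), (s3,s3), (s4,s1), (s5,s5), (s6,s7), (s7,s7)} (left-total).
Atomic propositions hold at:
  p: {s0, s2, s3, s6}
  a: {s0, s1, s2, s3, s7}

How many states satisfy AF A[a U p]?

A[a U p]: least fixpoint, start Z0 = Sat(p) = {s0, s2, s3, s6}, add states in Sat(a) with every successor in Z. Already a fixed point.
Sat(A[a U p]) = {s0, s2, s3, s6}
AF A[a U p]: least fixpoint, start Z0 = {s0, s2, s3, s6}, add states with every successor in Z. Already a fixed point.
Sat(AF A[a U p]) = {s0, s2, s3, s6}
|Sat(AF A[a U p])| = |{s0, s2, s3, s6}| = 4.

4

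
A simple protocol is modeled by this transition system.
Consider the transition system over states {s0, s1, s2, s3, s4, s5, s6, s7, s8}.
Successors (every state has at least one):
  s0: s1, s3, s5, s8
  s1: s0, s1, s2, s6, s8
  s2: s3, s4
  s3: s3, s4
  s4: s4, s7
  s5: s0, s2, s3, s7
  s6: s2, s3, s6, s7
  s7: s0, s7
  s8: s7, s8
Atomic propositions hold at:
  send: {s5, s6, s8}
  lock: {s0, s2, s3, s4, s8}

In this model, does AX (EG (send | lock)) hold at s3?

Sat(send | lock) = {s0, s2, s3, s4, s5, s6, s8}
EG (send | lock): greatest fixpoint, start Z0 = {s0, s2, s3, s4, s5, s6, s8}, keep only states in Sat with some successor in Z. Already a fixed point.
Sat(EG (send | lock)) = {s0, s2, s3, s4, s5, s6, s8}
Sat(AX (EG (send | lock))) = {s : every successor in {s0, s2, s3, s4, s5, s6, s8}} = {s2, s3}
s3 ∈ Sat(AX (EG (send | lock))) = {s2, s3}, so the formula holds at s3.

Yes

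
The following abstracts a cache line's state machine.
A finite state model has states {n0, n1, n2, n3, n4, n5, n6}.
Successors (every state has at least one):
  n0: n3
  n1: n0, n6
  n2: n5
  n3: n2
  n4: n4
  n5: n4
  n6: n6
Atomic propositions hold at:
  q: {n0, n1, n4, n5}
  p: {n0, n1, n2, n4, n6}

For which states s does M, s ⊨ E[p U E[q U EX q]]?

Sat(EX q) = {s : some successor in {n0, n1, n4, n5}} = {n1, n2, n4, n5}
E[q U EX q]: least fixpoint, start Z0 = Sat(EX q) = {n1, n2, n4, n5}, add states in Sat(q) with some successor in Z. Already a fixed point.
Sat(E[q U EX q]) = {n1, n2, n4, n5}
E[p U E[q U EX q]]: least fixpoint, start Z0 = Sat(E[q U EX q]) = {n1, n2, n4, n5}, add states in Sat(p) with some successor in Z. Already a fixed point.
Sat(E[p U E[q U EX q]]) = {n1, n2, n4, n5}

{n1, n2, n4, n5}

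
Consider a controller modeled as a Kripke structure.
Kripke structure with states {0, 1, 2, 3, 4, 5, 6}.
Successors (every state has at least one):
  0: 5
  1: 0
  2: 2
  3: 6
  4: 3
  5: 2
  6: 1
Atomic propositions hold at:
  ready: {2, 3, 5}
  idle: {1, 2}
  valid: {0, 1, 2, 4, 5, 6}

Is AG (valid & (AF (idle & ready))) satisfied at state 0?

Sat(idle & ready) = {2}
AF (idle & ready): least fixpoint, start Z0 = {2}, add states with every successor in Z. Z1 = {2, 5}; Z2 = {0, 2, 5}; Z3 = {0, 1, 2, 5}; Z4 = {0, 1, 2, 5, 6}; Z5 = {0, 1, 2, 3, 5, 6}; Z6 = {0, 1, 2, 3, 4, 5, 6}; fixed.
Sat(AF (idle & ready)) = {0, 1, 2, 3, 4, 5, 6}
Sat(valid & (AF (idle & ready))) = {0, 1, 2, 4, 5, 6}
AG (valid & (AF (idle & ready))): greatest fixpoint, start Z0 = {0, 1, 2, 4, 5, 6}, keep only states in Sat with every successor in Z. Z1 = {0, 1, 2, 5, 6}; fixed.
Sat(AG (valid & (AF (idle & ready)))) = {0, 1, 2, 5, 6}
0 ∈ Sat(AG (valid & (AF (idle & ready)))) = {0, 1, 2, 5, 6}, so the formula holds at 0.

Yes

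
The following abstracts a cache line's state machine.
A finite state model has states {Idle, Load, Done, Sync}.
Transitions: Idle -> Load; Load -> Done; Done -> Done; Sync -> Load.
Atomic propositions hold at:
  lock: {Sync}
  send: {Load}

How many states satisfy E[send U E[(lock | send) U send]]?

2

Sat(lock | send) = {Load, Sync}
E[(lock | send) U send]: least fixpoint, start Z0 = Sat(send) = {Load}, add states in Sat(lock | send) with some successor in Z. Z1 = {Load, Sync}; fixed.
Sat(E[(lock | send) U send]) = {Load, Sync}
E[send U E[(lock | send) U send]]: least fixpoint, start Z0 = Sat(E[(lock | send) U send]) = {Load, Sync}, add states in Sat(send) with some successor in Z. Already a fixed point.
Sat(E[send U E[(lock | send) U send]]) = {Load, Sync}
|Sat(E[send U E[(lock | send) U send]])| = |{Load, Sync}| = 2.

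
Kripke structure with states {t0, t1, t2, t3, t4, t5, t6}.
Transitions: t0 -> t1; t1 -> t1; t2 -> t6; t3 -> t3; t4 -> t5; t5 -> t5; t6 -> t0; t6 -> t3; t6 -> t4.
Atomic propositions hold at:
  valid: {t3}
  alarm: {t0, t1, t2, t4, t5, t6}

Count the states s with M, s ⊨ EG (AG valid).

1

AG valid: greatest fixpoint, start Z0 = {t3}, keep only states in Sat with every successor in Z. Already a fixed point.
Sat(AG valid) = {t3}
EG (AG valid): greatest fixpoint, start Z0 = {t3}, keep only states in Sat with some successor in Z. Already a fixed point.
Sat(EG (AG valid)) = {t3}
|Sat(EG (AG valid))| = |{t3}| = 1.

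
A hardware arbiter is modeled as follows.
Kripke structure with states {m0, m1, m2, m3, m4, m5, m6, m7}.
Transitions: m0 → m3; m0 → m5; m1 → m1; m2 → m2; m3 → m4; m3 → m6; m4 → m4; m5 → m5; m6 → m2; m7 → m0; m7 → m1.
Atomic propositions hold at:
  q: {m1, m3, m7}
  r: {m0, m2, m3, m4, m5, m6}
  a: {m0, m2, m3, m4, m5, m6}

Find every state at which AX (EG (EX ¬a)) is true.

Sat(¬a) = {m1, m7}
Sat(EX ¬a) = {s : some successor in {m1, m7}} = {m1, m7}
EG (EX ¬a): greatest fixpoint, start Z0 = {m1, m7}, keep only states in Sat with some successor in Z. Already a fixed point.
Sat(EG (EX ¬a)) = {m1, m7}
Sat(AX (EG (EX ¬a))) = {s : every successor in {m1, m7}} = {m1}

{m1}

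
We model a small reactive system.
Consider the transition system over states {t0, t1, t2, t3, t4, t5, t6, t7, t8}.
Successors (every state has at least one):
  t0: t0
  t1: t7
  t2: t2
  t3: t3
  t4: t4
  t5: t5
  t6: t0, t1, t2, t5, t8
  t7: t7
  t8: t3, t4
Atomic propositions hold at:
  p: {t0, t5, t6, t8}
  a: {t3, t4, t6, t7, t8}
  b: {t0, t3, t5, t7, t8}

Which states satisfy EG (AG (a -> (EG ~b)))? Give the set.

Sat(~b) = {t1, t2, t4, t6}
EG ~b: greatest fixpoint, start Z0 = {t1, t2, t4, t6}, keep only states in Sat with some successor in Z. Z1 = {t2, t4, t6}; fixed.
Sat(EG ~b) = {t2, t4, t6}
Sat(a -> (EG ~b)) = {t0, t1, t2, t4, t5, t6}
AG (a -> (EG ~b)): greatest fixpoint, start Z0 = {t0, t1, t2, t4, t5, t6}, keep only states in Sat with every successor in Z. Z1 = {t0, t2, t4, t5}; fixed.
Sat(AG (a -> (EG ~b))) = {t0, t2, t4, t5}
EG (AG (a -> (EG ~b))): greatest fixpoint, start Z0 = {t0, t2, t4, t5}, keep only states in Sat with some successor in Z. Already a fixed point.
Sat(EG (AG (a -> (EG ~b)))) = {t0, t2, t4, t5}

{t0, t2, t4, t5}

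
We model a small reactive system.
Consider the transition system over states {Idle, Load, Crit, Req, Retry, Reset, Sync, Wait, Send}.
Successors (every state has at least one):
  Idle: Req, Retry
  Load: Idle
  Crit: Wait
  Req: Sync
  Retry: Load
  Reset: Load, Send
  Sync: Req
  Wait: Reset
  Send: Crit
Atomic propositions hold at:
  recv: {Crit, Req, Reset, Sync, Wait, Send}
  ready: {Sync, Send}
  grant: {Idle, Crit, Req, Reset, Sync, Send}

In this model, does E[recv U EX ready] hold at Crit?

Yes

Sat(EX ready) = {s : some successor in {Sync, Send}} = {Req, Reset}
E[recv U EX ready]: least fixpoint, start Z0 = Sat(EX ready) = {Req, Reset}, add states in Sat(recv) with some successor in Z. Z1 = {Req, Reset, Sync, Wait}; Z2 = {Crit, Req, Reset, Sync, Wait}; Z3 = {Crit, Req, Reset, Sync, Wait, Send}; fixed.
Sat(E[recv U EX ready]) = {Crit, Req, Reset, Sync, Wait, Send}
Crit ∈ Sat(E[recv U EX ready]) = {Crit, Req, Reset, Sync, Wait, Send}, so the formula holds at Crit.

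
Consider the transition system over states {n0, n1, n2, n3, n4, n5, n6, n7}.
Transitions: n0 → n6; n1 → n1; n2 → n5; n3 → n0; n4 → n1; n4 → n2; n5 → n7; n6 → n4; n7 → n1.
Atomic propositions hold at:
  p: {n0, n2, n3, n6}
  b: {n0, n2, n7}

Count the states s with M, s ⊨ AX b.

Sat(AX b) = {s : every successor in {n0, n2, n7}} = {n3, n5}
|Sat(AX b)| = |{n3, n5}| = 2.

2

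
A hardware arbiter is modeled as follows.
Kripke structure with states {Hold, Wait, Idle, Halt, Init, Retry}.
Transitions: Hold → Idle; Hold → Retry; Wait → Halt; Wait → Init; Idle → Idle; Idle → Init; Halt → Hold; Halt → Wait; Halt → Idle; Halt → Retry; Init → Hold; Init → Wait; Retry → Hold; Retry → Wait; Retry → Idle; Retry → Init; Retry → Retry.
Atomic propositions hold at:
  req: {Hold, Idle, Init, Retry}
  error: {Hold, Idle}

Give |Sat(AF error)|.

2

AF error: least fixpoint, start Z0 = {Hold, Idle}, add states with every successor in Z. Already a fixed point.
Sat(AF error) = {Hold, Idle}
|Sat(AF error)| = |{Hold, Idle}| = 2.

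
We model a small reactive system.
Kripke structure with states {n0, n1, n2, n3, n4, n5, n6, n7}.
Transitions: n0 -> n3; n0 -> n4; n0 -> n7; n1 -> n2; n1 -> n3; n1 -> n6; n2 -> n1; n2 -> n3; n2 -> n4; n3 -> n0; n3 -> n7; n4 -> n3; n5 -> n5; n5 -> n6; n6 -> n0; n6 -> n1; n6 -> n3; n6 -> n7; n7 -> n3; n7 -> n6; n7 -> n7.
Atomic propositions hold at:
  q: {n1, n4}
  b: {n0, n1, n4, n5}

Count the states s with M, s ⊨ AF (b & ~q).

Sat(~q) = {n0, n2, n3, n5, n6, n7}
Sat(b & ~q) = {n0, n5}
AF (b & ~q): least fixpoint, start Z0 = {n0, n5}, add states with every successor in Z. Already a fixed point.
Sat(AF (b & ~q)) = {n0, n5}
|Sat(AF (b & ~q))| = |{n0, n5}| = 2.

2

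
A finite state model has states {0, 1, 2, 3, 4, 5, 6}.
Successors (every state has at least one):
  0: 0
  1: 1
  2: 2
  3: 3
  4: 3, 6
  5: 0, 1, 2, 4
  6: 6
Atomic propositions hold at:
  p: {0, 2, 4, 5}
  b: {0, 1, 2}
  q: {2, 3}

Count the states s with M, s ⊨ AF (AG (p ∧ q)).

Sat(p ∧ q) = {2}
AG (p ∧ q): greatest fixpoint, start Z0 = {2}, keep only states in Sat with every successor in Z. Already a fixed point.
Sat(AG (p ∧ q)) = {2}
AF (AG (p ∧ q)): least fixpoint, start Z0 = {2}, add states with every successor in Z. Already a fixed point.
Sat(AF (AG (p ∧ q))) = {2}
|Sat(AF (AG (p ∧ q)))| = |{2}| = 1.

1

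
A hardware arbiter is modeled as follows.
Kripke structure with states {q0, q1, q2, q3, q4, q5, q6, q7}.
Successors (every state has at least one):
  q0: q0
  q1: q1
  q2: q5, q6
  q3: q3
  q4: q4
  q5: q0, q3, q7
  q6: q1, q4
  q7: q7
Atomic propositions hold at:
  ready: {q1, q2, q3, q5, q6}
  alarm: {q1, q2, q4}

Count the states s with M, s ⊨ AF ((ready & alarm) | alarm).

Sat(ready & alarm) = {q1, q2}
Sat((ready & alarm) | alarm) = {q1, q2, q4}
AF ((ready & alarm) | alarm): least fixpoint, start Z0 = {q1, q2, q4}, add states with every successor in Z. Z1 = {q1, q2, q4, q6}; fixed.
Sat(AF ((ready & alarm) | alarm)) = {q1, q2, q4, q6}
|Sat(AF ((ready & alarm) | alarm))| = |{q1, q2, q4, q6}| = 4.

4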